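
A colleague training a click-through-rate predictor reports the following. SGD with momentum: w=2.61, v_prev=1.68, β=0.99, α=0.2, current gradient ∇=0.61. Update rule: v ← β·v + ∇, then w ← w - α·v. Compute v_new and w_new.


v_new = 0.99·1.68 + 0.61 = 1.6632 + 0.61 = 2.2732
w_new = 2.61 - 0.2·2.2732 = 2.61 - 0.45464 = 2.15536

v_new=2.2732, w_new=2.15536


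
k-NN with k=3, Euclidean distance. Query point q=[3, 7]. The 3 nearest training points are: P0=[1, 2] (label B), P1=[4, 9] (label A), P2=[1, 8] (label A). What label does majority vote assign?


d(q,P0) = 5.3852  (label B)
d(q,P1) = 2.2361  (label A)
d(q,P2) = 2.2361  (label A)
Votes: A=2, B=1
Majority → A

A


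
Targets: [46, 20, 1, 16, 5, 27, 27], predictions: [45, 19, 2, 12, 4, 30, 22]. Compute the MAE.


Absolute errors: |46-45|=1, |20-19|=1, |1-2|=1, |16-12|=4, |5-4|=1, |27-30|=3, |27-22|=5
Sum = 16
MAE = 16/7 = 16/7

16/7


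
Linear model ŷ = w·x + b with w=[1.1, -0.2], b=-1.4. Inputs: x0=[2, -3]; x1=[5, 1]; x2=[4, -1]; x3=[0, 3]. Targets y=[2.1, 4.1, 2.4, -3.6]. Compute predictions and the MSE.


ŷ0 = (1.1)·(2) + (-0.2)·(-3) - 1.4 = 1.4
ŷ1 = (1.1)·(5) + (-0.2)·(1) - 1.4 = 3.9
ŷ2 = (1.1)·(4) + (-0.2)·(-1) - 1.4 = 3.2
ŷ3 = (1.1)·(0) + (-0.2)·(3) - 1.4 = -2.0
errors² = [0.49, 0.04, 0.64, 2.56]
MSE = 3.7300/4 = 0.9325

0.9325


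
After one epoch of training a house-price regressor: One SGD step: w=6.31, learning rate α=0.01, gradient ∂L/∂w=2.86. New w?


w_new = w - α·∇
= 6.31 - 0.01·2.86
= 6.31 - 0.0286
= 6.2814

6.2814


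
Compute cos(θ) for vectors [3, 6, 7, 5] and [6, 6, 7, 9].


A·B = 3·6 + 6·6 + 7·7 + 5·9 = 148
‖A‖ = √119 = 10.9087, ‖B‖ = √202 = 14.2127
cos = 148/(√119·√202) = 148/√24038 = 0.9546

0.9546


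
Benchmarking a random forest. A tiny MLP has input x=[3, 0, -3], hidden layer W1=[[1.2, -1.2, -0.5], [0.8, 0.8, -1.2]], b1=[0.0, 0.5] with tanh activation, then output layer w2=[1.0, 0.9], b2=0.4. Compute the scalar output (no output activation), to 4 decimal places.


z1[0] = (1.2)·(3) + (-1.2)·(0) + (-0.5)·(-3) + 0.0 = 5.1
z1[1] = (0.8)·(3) + (0.8)·(0) + (-1.2)·(-3) + 0.5 = 6.5
h = tanh(z1) = [0.9999, 1.0]
output = (1.0)·(0.9999) + (0.9)·(1.0) + 0.4 = 2.2999

2.2999


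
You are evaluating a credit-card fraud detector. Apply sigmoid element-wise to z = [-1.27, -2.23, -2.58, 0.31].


σ(-1.27) = 1/(1+e^1.27) = 0.2193
σ(-2.23) = 1/(1+e^2.23) = 0.0971
σ(-2.58) = 1/(1+e^2.58) = 0.0704
σ(0.31) = 1/(1+e^-0.31) = 0.5769
result = [0.2193, 0.0971, 0.0704, 0.5769]

[0.2193, 0.0971, 0.0704, 0.5769]


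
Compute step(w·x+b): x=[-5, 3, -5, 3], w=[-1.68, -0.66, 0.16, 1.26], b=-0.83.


z = (-5)·(-1.68) + (3)·(-0.66) + (-5)·(0.16) + (3)·(1.26) - 0.83
  = 8.57
step(z) = 1 (z≥0)

1


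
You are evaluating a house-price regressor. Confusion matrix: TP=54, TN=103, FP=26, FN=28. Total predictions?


Total = TP + TN + FP + FN
= 54 + 103 + 26 + 28
= 211
(Predicted positive: 80, predicted negative: 131)

211


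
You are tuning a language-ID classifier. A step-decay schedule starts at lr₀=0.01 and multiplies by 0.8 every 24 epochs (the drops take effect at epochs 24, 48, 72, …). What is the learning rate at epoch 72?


n_drops = ⌊72/24⌋ = 3
lr = 0.01·0.8^3 = 0.01·0.512 = 0.00512

0.00512


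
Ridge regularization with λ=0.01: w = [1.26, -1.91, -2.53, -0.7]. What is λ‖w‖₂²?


‖w‖₂² = (1.26)² + (-1.91)² + (-2.53)² + (-0.7)²
     = 1.5876 + 3.6481 + 6.4009 + 0.49
     = 12.1266
λ·‖w‖₂² = 0.01·12.1266 = 0.121266

0.121266


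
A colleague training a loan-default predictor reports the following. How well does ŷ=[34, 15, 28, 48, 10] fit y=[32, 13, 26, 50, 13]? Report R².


ȳ = 26.8
SS_res = Σ(y-ŷ)² = 25
SS_tot = Σ(y-ȳ)² = 946.8
R² = 1 - SS_res/SS_tot = 1 - 0.0264 = 0.9736

0.9736


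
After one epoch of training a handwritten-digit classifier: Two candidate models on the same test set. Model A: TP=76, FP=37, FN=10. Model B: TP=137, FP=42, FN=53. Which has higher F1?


Model A: P=76/113=0.6726, R=76/86=0.8837, F1=2PR/(P+R)=2TP/(2TP+FP+FN)=152/199=0.7638
Model B: P=137/179=0.7654, R=137/190=0.7211, F1=2PR/(P+R)=2TP/(2TP+FP+FN)=274/369=0.7425
0.7638 > 0.7425 → Model A

Model A


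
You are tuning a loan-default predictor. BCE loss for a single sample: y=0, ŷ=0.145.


BCE = -[y·ln(p) + (1-y)·ln(1-p)]
= -0 - 1·ln(1-0.145)
= -ln(0.855) = 0.1567

0.1567


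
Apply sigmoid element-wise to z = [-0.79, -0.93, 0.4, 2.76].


σ(-0.79) = 1/(1+e^0.79) = 0.3122
σ(-0.93) = 1/(1+e^0.93) = 0.2829
σ(0.4) = 1/(1+e^-0.4) = 0.5987
σ(2.76) = 1/(1+e^-2.76) = 0.9405
result = [0.3122, 0.2829, 0.5987, 0.9405]

[0.3122, 0.2829, 0.5987, 0.9405]


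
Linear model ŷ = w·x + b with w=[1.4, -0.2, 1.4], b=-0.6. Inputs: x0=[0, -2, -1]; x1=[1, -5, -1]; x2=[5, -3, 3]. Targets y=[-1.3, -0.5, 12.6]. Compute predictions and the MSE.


ŷ0 = (1.4)·(0) + (-0.2)·(-2) + (1.4)·(-1) - 0.6 = -1.6
ŷ1 = (1.4)·(1) + (-0.2)·(-5) + (1.4)·(-1) - 0.6 = 0.4
ŷ2 = (1.4)·(5) + (-0.2)·(-3) + (1.4)·(3) - 0.6 = 11.2
errors² = [0.09, 0.81, 1.96]
MSE = 2.8600/3 = 0.9533

0.9533


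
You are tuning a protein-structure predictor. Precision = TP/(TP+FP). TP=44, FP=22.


Precision = TP/(TP+FP)
= 44/(44+22)
= 44/66 = 66.67%

66.67%


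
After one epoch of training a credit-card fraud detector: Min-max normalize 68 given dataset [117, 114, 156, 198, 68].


min=68, max=198
(68-68)/(198-68) = 0/130 = 0.0

0.0


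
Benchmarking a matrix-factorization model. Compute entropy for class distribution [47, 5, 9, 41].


Probabilities: [47/102, 5/102, 9/102, 41/102] ≈ [0.4608, 0.049, 0.0882, 0.402]
H = -((47/102)·log₂(47/102) + (5/102)·log₂(5/102) + (9/102)·log₂(9/102) + (41/102)·log₂(41/102))
  = 1.5659 bits

1.5659 bits


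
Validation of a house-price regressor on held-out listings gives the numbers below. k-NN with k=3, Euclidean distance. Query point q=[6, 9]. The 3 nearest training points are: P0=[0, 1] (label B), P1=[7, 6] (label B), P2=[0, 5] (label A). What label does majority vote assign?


d(q,P0) = 10.0  (label B)
d(q,P1) = 3.1623  (label B)
d(q,P2) = 7.2111  (label A)
Votes: A=1, B=2
Majority → B

B


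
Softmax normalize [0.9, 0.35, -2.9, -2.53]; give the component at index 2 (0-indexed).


Exponentials: e^0.9=2.4596, e^0.35=1.4191, e^-2.9=0.055, e^-2.53=0.0797
Sum = 4.0134
Softmax = [0.6129, 0.3536, 0.0137, 0.0198]
p[2] = 0.055/4.0134 = 0.0137

0.0137


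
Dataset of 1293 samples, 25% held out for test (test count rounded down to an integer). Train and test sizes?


Test = ⌊1293·25/100⌋ = 323
Train = 1293 - 323 = 970

Train: 970, Test: 323


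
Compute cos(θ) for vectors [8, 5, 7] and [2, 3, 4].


A·B = 8·2 + 5·3 + 7·4 = 59
‖A‖ = √138 = 11.7473, ‖B‖ = √29 = 5.3852
cos = 59/(√138·√29) = 59/√4002 = 0.9326

0.9326


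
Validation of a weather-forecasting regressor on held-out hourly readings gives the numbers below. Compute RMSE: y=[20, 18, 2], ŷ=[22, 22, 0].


MSE = 24/3 = 8
RMSE = √(24/3) = 2.8284

2.8284


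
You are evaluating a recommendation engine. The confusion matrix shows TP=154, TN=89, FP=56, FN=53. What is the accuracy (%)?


Accuracy = (TP+TN)/(TP+TN+FP+FN)
= (154+89)/(352)
= 243/352 = 69.03%

69.03%


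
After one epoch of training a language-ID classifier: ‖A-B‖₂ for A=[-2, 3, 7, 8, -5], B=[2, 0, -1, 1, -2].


d = √((-2-2)² + (3-0)² + (7+ 1)² + (8-1)² + (-5+ 2)²)
  = √(16 + 9 + 64 + 49 + 9)
  = √147 = 12.1244

12.1244


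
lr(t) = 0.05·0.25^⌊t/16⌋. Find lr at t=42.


n_drops = ⌊42/16⌋ = 2
lr = 0.05·0.25^2 = 0.05·0.0625 = 0.003125

0.003125


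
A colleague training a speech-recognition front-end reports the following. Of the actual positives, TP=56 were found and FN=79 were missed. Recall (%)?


Recall = TP/(TP+FN)
= 56/(56+79)
= 56/135 = 41.48%

41.48%


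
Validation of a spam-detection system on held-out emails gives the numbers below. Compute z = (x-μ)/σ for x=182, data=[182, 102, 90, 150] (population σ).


μ = 131, σ = 37.027
z = (182 - 131)/37.027 = 1.3774

1.3774


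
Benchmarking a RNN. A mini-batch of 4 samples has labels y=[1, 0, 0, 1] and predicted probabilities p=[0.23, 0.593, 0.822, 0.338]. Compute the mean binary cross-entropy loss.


L[0] = -ln(0.23) = 1.4697
L[1] = -ln(1-0.593) = -ln(0.407) = 0.8989
L[2] = -ln(1-0.822) = -ln(0.178) = 1.726
L[3] = -ln(0.338) = 1.0847
mean = (1.4697 + 0.8989 + 1.726 + 1.0847)/4 = 1.2948

1.2948


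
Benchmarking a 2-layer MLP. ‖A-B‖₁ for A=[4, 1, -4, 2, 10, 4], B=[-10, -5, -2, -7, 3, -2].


d = |4+ 10| + |1+ 5| + |-4+ 2| + |2+ 7| + |10-3| + |4+ 2|
  = 14 + 6 + 2 + 9 + 7 + 6
  = 44

44


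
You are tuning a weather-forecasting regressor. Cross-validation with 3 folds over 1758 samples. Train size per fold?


Fold size = 1758/3 = 586
Training per fold = 1758 - 586 = 1172

1172


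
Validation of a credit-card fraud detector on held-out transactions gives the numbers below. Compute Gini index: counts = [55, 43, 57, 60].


Probabilities: [55/215, 43/215, 57/215, 60/215] ≈ [0.2558, 0.2, 0.2651, 0.2791]
Σpᵢ² = (3025 + 1849 + 3249 + 3600)/215² = 11723/46225
Gini = 1 - Σpᵢ² = 1 - 11723/46225 = 0.7464

0.7464


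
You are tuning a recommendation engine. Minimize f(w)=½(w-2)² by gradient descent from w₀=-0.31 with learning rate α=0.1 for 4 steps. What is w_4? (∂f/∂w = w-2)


step 1: grad = -0.31-2 = -2.31; w = -0.31 - 0.1·(-2.31) = -0.079
step 2: grad = -0.079-2 = -2.079; w = -0.079 - 0.1·(-2.079) = 0.1289
step 3: grad = 0.1289-2 = -1.8711; w = 0.1289 - 0.1·(-1.8711) = 0.31601
step 4: grad = 0.31601-2 = -1.68399; w = 0.31601 - 0.1·(-1.68399) = 0.484409

0.484409


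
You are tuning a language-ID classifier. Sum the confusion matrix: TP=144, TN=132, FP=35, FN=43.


Total = TP + TN + FP + FN
= 144 + 132 + 35 + 43
= 354
(Predicted positive: 179, predicted negative: 175)

354


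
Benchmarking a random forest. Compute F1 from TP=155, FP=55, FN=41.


Precision = 155/210 = 0.7381
Recall = 155/196 = 0.7908
F1 = 2·P·R/(P+R) = 2·TP/(2·TP+FP+FN) = 310/(310+55+41) = 310/406 = 0.7635

0.7635


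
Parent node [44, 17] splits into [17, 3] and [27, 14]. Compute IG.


Parent = [44, 17], H_parent = 0.8537
H_left = 0.6098 (n=20), H_right = 0.9262 (n=41)
H_children = (20/61)·0.6098 + (41/61)·0.9262 = 0.8225
IG = 0.8537 - 0.8225 = 0.0312

0.0312


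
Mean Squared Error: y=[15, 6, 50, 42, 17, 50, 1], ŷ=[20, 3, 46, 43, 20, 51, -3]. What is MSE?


Squared errors: (15-20)²=25, (6-3)²=9, (50-46)²=16, (42-43)²=1, (17-20)²=9, (50-51)²=1, (1+ 3)²=16
Sum = 77
MSE = 77/7 = 11

11


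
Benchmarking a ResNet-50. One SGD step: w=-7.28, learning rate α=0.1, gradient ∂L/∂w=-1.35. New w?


w_new = w - α·∇
= -7.28 - 0.1·-1.35
= -7.28 + 0.135
= -7.145

-7.145


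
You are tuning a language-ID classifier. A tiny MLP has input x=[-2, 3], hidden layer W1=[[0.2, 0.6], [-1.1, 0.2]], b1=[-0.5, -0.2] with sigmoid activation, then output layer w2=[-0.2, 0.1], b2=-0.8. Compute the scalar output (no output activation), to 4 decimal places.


z1[0] = (0.2)·(-2) + (0.6)·(3) - 0.5 = 0.9
z1[1] = (-1.1)·(-2) + (0.2)·(3) - 0.2 = 2.6
h = sigmoid(z1) = [0.7109, 0.9309]
output = (-0.2)·(0.7109) + (0.1)·(0.9309) - 0.8 = -0.8491

-0.8491


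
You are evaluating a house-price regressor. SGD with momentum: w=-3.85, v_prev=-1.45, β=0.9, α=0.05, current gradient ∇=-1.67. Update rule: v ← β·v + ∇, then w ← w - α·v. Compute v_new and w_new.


v_new = 0.9·-1.45 - 1.67 = -1.305 - 1.67 = -2.975
w_new = -3.85 - 0.05·-2.975 = -3.85 + 0.14875 = -3.70125

v_new=-2.975, w_new=-3.70125


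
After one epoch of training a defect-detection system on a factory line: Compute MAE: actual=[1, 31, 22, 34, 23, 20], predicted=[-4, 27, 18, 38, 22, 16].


Absolute errors: |1+ 4|=5, |31-27|=4, |22-18|=4, |34-38|=4, |23-22|=1, |20-16|=4
Sum = 22
MAE = 22/6 = 11/3

11/3


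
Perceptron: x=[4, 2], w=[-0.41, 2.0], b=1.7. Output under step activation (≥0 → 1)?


z = (4)·(-0.41) + (2)·(2.0) + 1.7
  = 4.06
step(z) = 1 (z≥0)

1


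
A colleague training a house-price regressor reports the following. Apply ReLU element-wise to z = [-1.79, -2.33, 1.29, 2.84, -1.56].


ReLU(-1.79) = max(0, -1.79) = 0.0
ReLU(-2.33) = max(0, -2.33) = 0.0
ReLU(1.29) = max(0, 1.29) = 1.29
ReLU(2.84) = max(0, 2.84) = 2.84
ReLU(-1.56) = max(0, -1.56) = 0.0
result = [0.0, 0.0, 1.29, 2.84, 0.0]

[0.0, 0.0, 1.29, 2.84, 0.0]


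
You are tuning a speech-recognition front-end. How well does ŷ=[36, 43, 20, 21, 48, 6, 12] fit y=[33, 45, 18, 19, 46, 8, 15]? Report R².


ȳ = 26.2857
SS_res = Σ(y-ŷ)² = 38
SS_tot = Σ(y-ȳ)² = 1367.43
R² = 1 - SS_res/SS_tot = 1 - 0.0278 = 0.9722

0.9722


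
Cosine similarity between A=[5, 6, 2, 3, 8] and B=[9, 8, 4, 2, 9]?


A·B = 5·9 + 6·8 + 2·4 + 3·2 + 8·9 = 179
‖A‖ = √138 = 11.7473, ‖B‖ = √246 = 15.6844
cos = 179/(√138·√246) = 179/√33948 = 0.9715

0.9715


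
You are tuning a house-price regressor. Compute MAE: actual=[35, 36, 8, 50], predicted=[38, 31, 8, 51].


Absolute errors: |35-38|=3, |36-31|=5, |8-8|=0, |50-51|=1
Sum = 9
MAE = 9/4 = 9/4

9/4


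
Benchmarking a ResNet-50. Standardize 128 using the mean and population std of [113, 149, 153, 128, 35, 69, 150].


μ = 113.8571, σ = 42.2659
z = (128 - 113.8571)/42.2659 = 0.3346

0.3346


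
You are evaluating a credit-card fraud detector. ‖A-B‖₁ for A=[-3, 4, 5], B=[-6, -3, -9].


d = |-3+ 6| + |4+ 3| + |5+ 9|
  = 3 + 7 + 14
  = 24

24


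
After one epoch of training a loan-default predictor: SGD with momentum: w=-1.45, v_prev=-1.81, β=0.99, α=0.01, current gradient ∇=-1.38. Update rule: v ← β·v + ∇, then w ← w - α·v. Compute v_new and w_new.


v_new = 0.99·-1.81 - 1.38 = -1.7919 - 1.38 = -3.1719
w_new = -1.45 - 0.01·-3.1719 = -1.45 + 0.031719 = -1.418281

v_new=-3.1719, w_new=-1.418281


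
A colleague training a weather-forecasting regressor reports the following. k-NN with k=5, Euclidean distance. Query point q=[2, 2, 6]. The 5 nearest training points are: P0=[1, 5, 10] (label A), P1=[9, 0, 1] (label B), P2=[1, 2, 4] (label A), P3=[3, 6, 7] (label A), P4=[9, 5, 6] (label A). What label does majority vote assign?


d(q,P0) = 5.099  (label A)
d(q,P1) = 8.8318  (label B)
d(q,P2) = 2.2361  (label A)
d(q,P3) = 4.2426  (label A)
d(q,P4) = 7.6158  (label A)
Votes: A=4, B=1
Majority → A

A


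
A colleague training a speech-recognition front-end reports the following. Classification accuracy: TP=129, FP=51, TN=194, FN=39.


Accuracy = (TP+TN)/(TP+TN+FP+FN)
= (129+194)/(413)
= 323/413 = 78.21%

78.21%


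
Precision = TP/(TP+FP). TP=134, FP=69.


Precision = TP/(TP+FP)
= 134/(134+69)
= 134/203 = 66.01%

66.01%


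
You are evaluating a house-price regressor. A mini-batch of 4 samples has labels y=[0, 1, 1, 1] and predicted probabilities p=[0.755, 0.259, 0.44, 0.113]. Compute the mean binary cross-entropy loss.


L[0] = -ln(1-0.755) = -ln(0.245) = 1.4065
L[1] = -ln(0.259) = 1.3509
L[2] = -ln(0.44) = 0.821
L[3] = -ln(0.113) = 2.1804
mean = (1.4065 + 1.3509 + 0.821 + 2.1804)/4 = 1.4397

1.4397


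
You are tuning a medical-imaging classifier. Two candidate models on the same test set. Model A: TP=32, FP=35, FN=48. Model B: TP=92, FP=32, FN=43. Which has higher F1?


Model A: P=32/67=0.4776, R=32/80=0.4, F1=2PR/(P+R)=2TP/(2TP+FP+FN)=64/147=0.4354
Model B: P=92/124=0.7419, R=92/135=0.6815, F1=2PR/(P+R)=2TP/(2TP+FP+FN)=184/259=0.7104
0.4354 < 0.7104 → Model B

Model B


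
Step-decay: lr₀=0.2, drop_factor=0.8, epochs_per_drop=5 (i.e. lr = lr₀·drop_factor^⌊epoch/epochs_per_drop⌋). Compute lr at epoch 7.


n_drops = ⌊7/5⌋ = 1
lr = 0.2·0.8^1 = 0.2·0.8 = 0.16

0.16


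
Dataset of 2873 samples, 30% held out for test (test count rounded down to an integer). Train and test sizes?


Test = ⌊2873·30/100⌋ = 861
Train = 2873 - 861 = 2012

Train: 2012, Test: 861


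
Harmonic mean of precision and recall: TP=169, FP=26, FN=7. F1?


Precision = 169/195 = 0.8667
Recall = 169/176 = 0.9602
F1 = 2·P·R/(P+R) = 2·TP/(2·TP+FP+FN) = 338/(338+26+7) = 338/371 = 0.9111

0.9111


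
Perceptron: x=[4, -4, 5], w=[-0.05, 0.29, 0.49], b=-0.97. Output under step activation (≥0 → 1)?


z = (4)·(-0.05) + (-4)·(0.29) + (5)·(0.49) - 0.97
  = 0.12
step(z) = 1 (z≥0)

1


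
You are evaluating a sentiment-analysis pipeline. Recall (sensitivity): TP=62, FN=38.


Recall = TP/(TP+FN)
= 62/(62+38)
= 62/100 = 62.0%

62.0%


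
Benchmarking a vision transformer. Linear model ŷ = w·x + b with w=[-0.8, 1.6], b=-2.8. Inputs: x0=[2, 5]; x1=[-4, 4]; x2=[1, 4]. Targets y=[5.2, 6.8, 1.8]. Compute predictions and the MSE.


ŷ0 = (-0.8)·(2) + (1.6)·(5) - 2.8 = 3.6
ŷ1 = (-0.8)·(-4) + (1.6)·(4) - 2.8 = 6.8
ŷ2 = (-0.8)·(1) + (1.6)·(4) - 2.8 = 2.8
errors² = [2.56, 0.0, 1.0]
MSE = 3.5600/3 = 1.1867

1.1867


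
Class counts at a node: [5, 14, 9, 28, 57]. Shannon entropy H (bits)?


Probabilities: [5/113, 14/113, 9/113, 28/113, 57/113] ≈ [0.0442, 0.1239, 0.0796, 0.2478, 0.5044]
H = -((5/113)·log₂(5/113) + (14/113)·log₂(14/113) + (9/113)·log₂(9/113) + (28/113)·log₂(28/113) + (57/113)·log₂(57/113))
  = 1.8598 bits

1.8598 bits


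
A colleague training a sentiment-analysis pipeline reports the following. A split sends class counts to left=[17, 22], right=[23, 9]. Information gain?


Parent = [40, 31], H_parent = 0.9884
H_left = 0.9881 (n=39), H_right = 0.8571 (n=32)
H_children = (39/71)·0.9881 + (32/71)·0.8571 = 0.9291
IG = 0.9884 - 0.9291 = 0.0593

0.0593


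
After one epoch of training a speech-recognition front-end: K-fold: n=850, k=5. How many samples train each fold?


Fold size = 850/5 = 170
Training per fold = 850 - 170 = 680

680


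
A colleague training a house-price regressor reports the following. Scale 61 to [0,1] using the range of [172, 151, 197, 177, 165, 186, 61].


min=61, max=197
(61-61)/(197-61) = 0/136 = 0.0

0.0


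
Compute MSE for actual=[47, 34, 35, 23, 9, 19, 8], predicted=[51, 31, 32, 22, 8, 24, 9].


Squared errors: (47-51)²=16, (34-31)²=9, (35-32)²=9, (23-22)²=1, (9-8)²=1, (19-24)²=25, (8-9)²=1
Sum = 62
MSE = 62/7 = 62/7

62/7


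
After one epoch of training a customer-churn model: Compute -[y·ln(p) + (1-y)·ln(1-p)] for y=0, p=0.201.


BCE = -[y·ln(p) + (1-y)·ln(1-p)]
= -0 - 1·ln(1-0.201)
= -ln(0.799) = 0.2244

0.2244


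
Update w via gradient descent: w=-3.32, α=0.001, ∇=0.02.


w_new = w - α·∇
= -3.32 - 0.001·0.02
= -3.32 - 0.00002
= -3.32002

-3.32002


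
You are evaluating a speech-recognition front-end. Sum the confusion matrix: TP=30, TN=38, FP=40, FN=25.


Total = TP + TN + FP + FN
= 30 + 38 + 40 + 25
= 133
(Predicted positive: 70, predicted negative: 63)

133


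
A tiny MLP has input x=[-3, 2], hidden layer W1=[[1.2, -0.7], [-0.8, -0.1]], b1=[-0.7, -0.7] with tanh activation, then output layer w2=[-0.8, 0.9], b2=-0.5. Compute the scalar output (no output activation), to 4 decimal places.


z1[0] = (1.2)·(-3) + (-0.7)·(2) - 0.7 = -5.7
z1[1] = (-0.8)·(-3) + (-0.1)·(2) - 0.7 = 1.5
h = tanh(z1) = [-1.0, 0.9051]
output = (-0.8)·(-1.0) + (0.9)·(0.9051) - 0.5 = 1.1146

1.1146


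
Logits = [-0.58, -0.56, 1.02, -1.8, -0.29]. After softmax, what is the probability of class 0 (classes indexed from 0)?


Exponentials: e^-0.58=0.5599, e^-0.56=0.5712, e^1.02=2.7732, e^-1.8=0.1653, e^-0.29=0.7483
Sum = 4.8179
Softmax = [0.1162, 0.1186, 0.5756, 0.0343, 0.1553]
p[0] = 0.5599/4.8179 = 0.1162

0.1162


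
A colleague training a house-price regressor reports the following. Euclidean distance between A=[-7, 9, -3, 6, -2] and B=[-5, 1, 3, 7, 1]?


d = √((-7+ 5)² + (9-1)² + (-3-3)² + (6-7)² + (-2-1)²)
  = √(4 + 64 + 36 + 1 + 9)
  = √114 = 10.6771

10.6771


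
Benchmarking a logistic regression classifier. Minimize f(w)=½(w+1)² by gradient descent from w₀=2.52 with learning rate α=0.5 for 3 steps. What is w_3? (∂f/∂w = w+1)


step 1: grad = 2.52+1 = 3.52; w = 2.52 - 0.5·(3.52) = 0.76
step 2: grad = 0.76+1 = 1.76; w = 0.76 - 0.5·(1.76) = -0.12
step 3: grad = -0.12+1 = 0.88; w = -0.12 - 0.5·(0.88) = -0.56

-0.56


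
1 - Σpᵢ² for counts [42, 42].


Probabilities: [42/84, 42/84] ≈ [0.5, 0.5]
Σpᵢ² = (1764 + 1764)/84² = 3528/7056
Gini = 1 - Σpᵢ² = 1 - 3528/7056 = 0.5

0.5


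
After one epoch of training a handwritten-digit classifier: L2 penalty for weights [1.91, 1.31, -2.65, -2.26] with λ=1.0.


‖w‖₂² = (1.91)² + (1.31)² + (-2.65)² + (-2.26)²
     = 3.6481 + 1.7161 + 7.0225 + 5.1076
     = 17.4943
λ·‖w‖₂² = 1.0·17.4943 = 17.4943

17.4943


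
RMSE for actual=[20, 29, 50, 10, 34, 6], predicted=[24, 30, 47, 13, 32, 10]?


MSE = 55/6 = 9.1667
RMSE = √(55/6) = 3.0277

3.0277


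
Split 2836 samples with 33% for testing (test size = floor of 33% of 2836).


Test = ⌊2836·33/100⌋ = 935
Train = 2836 - 935 = 1901

Train: 1901, Test: 935


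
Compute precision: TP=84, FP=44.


Precision = TP/(TP+FP)
= 84/(84+44)
= 84/128 = 65.62%

65.62%


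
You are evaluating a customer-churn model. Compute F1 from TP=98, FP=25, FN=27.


Precision = 98/123 = 0.7967
Recall = 98/125 = 0.784
F1 = 2·P·R/(P+R) = 2·TP/(2·TP+FP+FN) = 196/(196+25+27) = 196/248 = 0.7903

0.7903


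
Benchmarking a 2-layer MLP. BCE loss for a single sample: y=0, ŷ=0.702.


BCE = -[y·ln(p) + (1-y)·ln(1-p)]
= -0 - 1·ln(1-0.702)
= -ln(0.298) = 1.2107

1.2107


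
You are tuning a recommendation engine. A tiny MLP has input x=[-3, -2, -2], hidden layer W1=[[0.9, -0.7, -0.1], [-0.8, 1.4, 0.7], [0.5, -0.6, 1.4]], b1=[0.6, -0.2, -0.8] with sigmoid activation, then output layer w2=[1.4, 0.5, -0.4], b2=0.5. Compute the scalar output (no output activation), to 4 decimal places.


z1[0] = (0.9)·(-3) + (-0.7)·(-2) + (-0.1)·(-2) + 0.6 = -0.5
z1[1] = (-0.8)·(-3) + (1.4)·(-2) + (0.7)·(-2) - 0.2 = -2.0
z1[2] = (0.5)·(-3) + (-0.6)·(-2) + (1.4)·(-2) - 0.8 = -3.9
h = sigmoid(z1) = [0.3775, 0.1192, 0.0198]
output = (1.4)·(0.3775) + (0.5)·(0.1192) + (-0.4)·(0.0198) + 0.5 = 1.0802

1.0802


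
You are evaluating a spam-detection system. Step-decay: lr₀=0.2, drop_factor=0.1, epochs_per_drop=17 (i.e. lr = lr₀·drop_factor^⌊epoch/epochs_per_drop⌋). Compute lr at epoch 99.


n_drops = ⌊99/17⌋ = 5
lr = 0.2·0.1^5 = 0.2·0.00001 = 0.000002

0.000002


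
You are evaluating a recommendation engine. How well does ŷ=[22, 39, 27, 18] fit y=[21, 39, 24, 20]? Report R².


ȳ = 26
SS_res = Σ(y-ŷ)² = 14
SS_tot = Σ(y-ȳ)² = 234
R² = 1 - SS_res/SS_tot = 1 - 0.0598 = 0.9402

0.9402


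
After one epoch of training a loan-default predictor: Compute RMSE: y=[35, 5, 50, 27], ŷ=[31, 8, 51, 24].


MSE = 35/4 = 8.75
RMSE = √(35/4) = 2.958

2.958


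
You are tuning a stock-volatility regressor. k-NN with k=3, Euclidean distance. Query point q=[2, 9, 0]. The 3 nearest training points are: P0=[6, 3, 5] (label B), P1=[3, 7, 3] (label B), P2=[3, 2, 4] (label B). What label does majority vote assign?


d(q,P0) = 8.775  (label B)
d(q,P1) = 3.7417  (label B)
d(q,P2) = 8.124  (label B)
Votes: A=0, B=3
Majority → B

B


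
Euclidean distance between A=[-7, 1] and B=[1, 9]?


d = √((-7-1)² + (1-9)²)
  = √(64 + 64)
  = √128 = 11.3137

11.3137


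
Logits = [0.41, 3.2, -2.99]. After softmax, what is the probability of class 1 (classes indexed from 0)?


Exponentials: e^0.41=1.5068, e^3.2=24.5325, e^-2.99=0.0503
Sum = 26.0896
Softmax = [0.0578, 0.9403, 0.0019]
p[1] = 24.5325/26.0896 = 0.9403

0.9403


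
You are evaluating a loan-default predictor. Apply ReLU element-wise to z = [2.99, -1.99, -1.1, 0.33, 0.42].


ReLU(2.99) = max(0, 2.99) = 2.99
ReLU(-1.99) = max(0, -1.99) = 0.0
ReLU(-1.1) = max(0, -1.1) = 0.0
ReLU(0.33) = max(0, 0.33) = 0.33
ReLU(0.42) = max(0, 0.42) = 0.42
result = [2.99, 0.0, 0.0, 0.33, 0.42]

[2.99, 0.0, 0.0, 0.33, 0.42]


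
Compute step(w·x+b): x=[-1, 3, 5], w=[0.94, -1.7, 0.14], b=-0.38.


z = (-1)·(0.94) + (3)·(-1.7) + (5)·(0.14) - 0.38
  = -5.72
step(z) = 0 (z<0)

0


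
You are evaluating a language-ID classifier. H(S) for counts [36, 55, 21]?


Probabilities: [36/112, 55/112, 21/112] ≈ [0.3214, 0.4911, 0.1875]
H = -((36/112)·log₂(36/112) + (55/112)·log₂(55/112) + (21/112)·log₂(21/112))
  = 1.483 bits

1.483 bits


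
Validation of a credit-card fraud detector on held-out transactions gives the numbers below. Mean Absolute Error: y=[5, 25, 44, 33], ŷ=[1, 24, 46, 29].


Absolute errors: |5-1|=4, |25-24|=1, |44-46|=2, |33-29|=4
Sum = 11
MAE = 11/4 = 11/4

11/4


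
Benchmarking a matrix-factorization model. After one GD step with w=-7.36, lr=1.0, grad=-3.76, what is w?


w_new = w - α·∇
= -7.36 - 1.0·-3.76
= -7.36 + 3.76
= -3.6

-3.6


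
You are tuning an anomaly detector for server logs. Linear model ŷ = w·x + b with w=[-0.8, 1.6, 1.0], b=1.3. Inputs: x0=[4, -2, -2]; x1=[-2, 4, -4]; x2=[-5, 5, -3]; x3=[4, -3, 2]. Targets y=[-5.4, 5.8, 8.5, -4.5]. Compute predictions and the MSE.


ŷ0 = (-0.8)·(4) + (1.6)·(-2) + (1.0)·(-2) + 1.3 = -7.1
ŷ1 = (-0.8)·(-2) + (1.6)·(4) + (1.0)·(-4) + 1.3 = 5.3
ŷ2 = (-0.8)·(-5) + (1.6)·(5) + (1.0)·(-3) + 1.3 = 10.3
ŷ3 = (-0.8)·(4) + (1.6)·(-3) + (1.0)·(2) + 1.3 = -4.7
errors² = [2.89, 0.25, 3.24, 0.04]
MSE = 6.4200/4 = 1.605

1.605


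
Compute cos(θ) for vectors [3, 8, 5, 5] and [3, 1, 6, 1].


A·B = 3·3 + 8·1 + 5·6 + 5·1 = 52
‖A‖ = √123 = 11.0905, ‖B‖ = √47 = 6.8557
cos = 52/(√123·√47) = 52/√5781 = 0.6839

0.6839


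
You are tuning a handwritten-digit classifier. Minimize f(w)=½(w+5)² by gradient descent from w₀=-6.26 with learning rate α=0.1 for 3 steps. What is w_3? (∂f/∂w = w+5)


step 1: grad = -6.26+5 = -1.26; w = -6.26 - 0.1·(-1.26) = -6.134
step 2: grad = -6.134+5 = -1.134; w = -6.134 - 0.1·(-1.134) = -6.0206
step 3: grad = -6.0206+5 = -1.0206; w = -6.0206 - 0.1·(-1.0206) = -5.91854

-5.91854


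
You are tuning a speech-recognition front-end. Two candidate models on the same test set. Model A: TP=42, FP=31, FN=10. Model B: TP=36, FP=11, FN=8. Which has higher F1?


Model A: P=42/73=0.5753, R=42/52=0.8077, F1=2PR/(P+R)=2TP/(2TP+FP+FN)=84/125=0.672
Model B: P=36/47=0.766, R=36/44=0.8182, F1=2PR/(P+R)=2TP/(2TP+FP+FN)=72/91=0.7912
0.672 < 0.7912 → Model B

Model B


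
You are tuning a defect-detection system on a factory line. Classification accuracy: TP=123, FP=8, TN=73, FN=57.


Accuracy = (TP+TN)/(TP+TN+FP+FN)
= (123+73)/(261)
= 196/261 = 75.1%

75.1%


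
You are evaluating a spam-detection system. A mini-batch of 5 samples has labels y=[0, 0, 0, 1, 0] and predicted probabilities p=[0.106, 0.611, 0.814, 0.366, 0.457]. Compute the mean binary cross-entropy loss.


L[0] = -ln(1-0.106) = -ln(0.894) = 0.112
L[1] = -ln(1-0.611) = -ln(0.389) = 0.9442
L[2] = -ln(1-0.814) = -ln(0.186) = 1.682
L[3] = -ln(0.366) = 1.0051
L[4] = -ln(1-0.457) = -ln(0.543) = 0.6106
mean = (0.112 + 0.9442 + 1.682 + 1.0051 + 0.6106)/5 = 0.8708

0.8708


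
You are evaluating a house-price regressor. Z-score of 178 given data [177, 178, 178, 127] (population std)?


μ = 165, σ = 21.9431
z = (178 - 165)/21.9431 = 0.5924

0.5924


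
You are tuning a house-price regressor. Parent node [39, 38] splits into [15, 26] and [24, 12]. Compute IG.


Parent = [39, 38], H_parent = 0.9999
H_left = 0.9474 (n=41), H_right = 0.9183 (n=36)
H_children = (41/77)·0.9474 + (36/77)·0.9183 = 0.9338
IG = 0.9999 - 0.9338 = 0.0661

0.0661


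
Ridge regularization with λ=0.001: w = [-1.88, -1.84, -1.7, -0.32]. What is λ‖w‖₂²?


‖w‖₂² = (-1.88)² + (-1.84)² + (-1.7)² + (-0.32)²
     = 3.5344 + 3.3856 + 2.89 + 0.1024
     = 9.9124
λ·‖w‖₂² = 0.001·9.9124 = 0.009912

0.009912


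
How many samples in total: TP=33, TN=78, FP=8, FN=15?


Total = TP + TN + FP + FN
= 33 + 78 + 8 + 15
= 134
(Predicted positive: 41, predicted negative: 93)

134


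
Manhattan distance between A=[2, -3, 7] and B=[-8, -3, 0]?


d = |2+ 8| + |-3+ 3| + |7-0|
  = 10 + 0 + 7
  = 17

17


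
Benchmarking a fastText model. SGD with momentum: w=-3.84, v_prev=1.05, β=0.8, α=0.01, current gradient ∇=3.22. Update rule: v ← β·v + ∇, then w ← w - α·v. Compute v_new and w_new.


v_new = 0.8·1.05 + 3.22 = 0.84 + 3.22 = 4.06
w_new = -3.84 - 0.01·4.06 = -3.84 - 0.0406 = -3.8806

v_new=4.06, w_new=-3.8806


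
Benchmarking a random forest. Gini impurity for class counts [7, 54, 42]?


Probabilities: [7/103, 54/103, 42/103] ≈ [0.068, 0.5243, 0.4078]
Σpᵢ² = (49 + 2916 + 1764)/103² = 4729/10609
Gini = 1 - Σpᵢ² = 1 - 4729/10609 = 0.5542

0.5542


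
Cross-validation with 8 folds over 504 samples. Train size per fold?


Fold size = 504/8 = 63
Training per fold = 504 - 63 = 441

441


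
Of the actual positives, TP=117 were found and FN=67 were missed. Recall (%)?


Recall = TP/(TP+FN)
= 117/(117+67)
= 117/184 = 63.59%

63.59%


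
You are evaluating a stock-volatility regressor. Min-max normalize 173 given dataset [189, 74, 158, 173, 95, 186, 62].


min=62, max=189
(173-62)/(189-62) = 111/127 = 0.874

0.874


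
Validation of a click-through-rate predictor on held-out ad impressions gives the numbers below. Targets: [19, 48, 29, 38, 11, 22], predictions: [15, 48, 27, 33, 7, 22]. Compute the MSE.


Squared errors: (19-15)²=16, (48-48)²=0, (29-27)²=4, (38-33)²=25, (11-7)²=16, (22-22)²=0
Sum = 61
MSE = 61/6 = 61/6

61/6


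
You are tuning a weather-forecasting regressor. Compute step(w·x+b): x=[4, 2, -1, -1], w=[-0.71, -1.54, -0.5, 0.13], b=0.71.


z = (4)·(-0.71) + (2)·(-1.54) + (-1)·(-0.5) + (-1)·(0.13) + 0.71
  = -4.84
step(z) = 0 (z<0)

0


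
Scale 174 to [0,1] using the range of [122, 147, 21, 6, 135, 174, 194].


min=6, max=194
(174-6)/(194-6) = 168/188 = 0.8936

0.8936


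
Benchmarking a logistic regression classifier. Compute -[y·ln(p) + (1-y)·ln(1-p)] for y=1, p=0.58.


BCE = -[y·ln(p) + (1-y)·ln(1-p)]
= -1·ln(0.58) - 0
= -ln(0.58) = 0.5447

0.5447


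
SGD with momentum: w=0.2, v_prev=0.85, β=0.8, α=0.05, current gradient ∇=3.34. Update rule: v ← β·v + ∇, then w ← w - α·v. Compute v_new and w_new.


v_new = 0.8·0.85 + 3.34 = 0.68 + 3.34 = 4.02
w_new = 0.2 - 0.05·4.02 = 0.2 - 0.201 = -0.001

v_new=4.02, w_new=-0.001


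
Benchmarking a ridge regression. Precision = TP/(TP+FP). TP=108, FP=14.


Precision = TP/(TP+FP)
= 108/(108+14)
= 108/122 = 88.52%

88.52%


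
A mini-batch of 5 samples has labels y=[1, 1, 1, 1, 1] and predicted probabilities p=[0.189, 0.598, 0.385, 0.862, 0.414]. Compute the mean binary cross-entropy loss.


L[0] = -ln(0.189) = 1.666
L[1] = -ln(0.598) = 0.5142
L[2] = -ln(0.385) = 0.9545
L[3] = -ln(0.862) = 0.1485
L[4] = -ln(0.414) = 0.8819
mean = (1.666 + 0.5142 + 0.9545 + 0.1485 + 0.8819)/5 = 0.833

0.833


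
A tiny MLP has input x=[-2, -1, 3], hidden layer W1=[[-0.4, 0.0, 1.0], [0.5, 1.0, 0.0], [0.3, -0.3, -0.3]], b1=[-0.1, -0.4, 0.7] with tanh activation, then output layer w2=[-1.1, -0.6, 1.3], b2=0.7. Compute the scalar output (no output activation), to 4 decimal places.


z1[0] = (-0.4)·(-2) + (0.0)·(-1) + (1.0)·(3) - 0.1 = 3.7
z1[1] = (0.5)·(-2) + (1.0)·(-1) + (0.0)·(3) - 0.4 = -2.4
z1[2] = (0.3)·(-2) + (-0.3)·(-1) + (-0.3)·(3) + 0.7 = -0.5
h = tanh(z1) = [0.9988, -0.9837, -0.4621]
output = (-1.1)·(0.9988) + (-0.6)·(-0.9837) + (1.3)·(-0.4621) + 0.7 = -0.4092

-0.4092


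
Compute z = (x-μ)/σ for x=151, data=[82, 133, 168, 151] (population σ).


μ = 133.5, σ = 32.2064
z = (151 - 133.5)/32.2064 = 0.5434

0.5434


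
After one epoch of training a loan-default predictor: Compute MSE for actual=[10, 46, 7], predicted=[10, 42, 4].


Squared errors: (10-10)²=0, (46-42)²=16, (7-4)²=9
Sum = 25
MSE = 25/3 = 25/3

25/3


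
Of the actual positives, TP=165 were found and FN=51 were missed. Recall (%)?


Recall = TP/(TP+FN)
= 165/(165+51)
= 165/216 = 76.39%

76.39%


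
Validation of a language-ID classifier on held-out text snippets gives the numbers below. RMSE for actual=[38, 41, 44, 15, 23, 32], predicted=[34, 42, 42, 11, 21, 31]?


MSE = 42/6 = 7
RMSE = √(42/6) = 2.6458

2.6458


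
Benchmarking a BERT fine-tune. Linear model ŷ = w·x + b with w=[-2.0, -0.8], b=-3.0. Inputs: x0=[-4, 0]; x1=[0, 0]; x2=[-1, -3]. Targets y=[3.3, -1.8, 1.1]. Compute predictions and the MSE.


ŷ0 = (-2.0)·(-4) + (-0.8)·(0) - 3.0 = 5.0
ŷ1 = (-2.0)·(0) + (-0.8)·(0) - 3.0 = -3.0
ŷ2 = (-2.0)·(-1) + (-0.8)·(-3) - 3.0 = 1.4
errors² = [2.89, 1.44, 0.09]
MSE = 4.4200/3 = 1.4733

1.4733


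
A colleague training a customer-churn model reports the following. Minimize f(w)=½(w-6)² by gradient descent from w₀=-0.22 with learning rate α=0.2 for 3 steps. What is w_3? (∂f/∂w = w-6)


step 1: grad = -0.22-6 = -6.22; w = -0.22 - 0.2·(-6.22) = 1.024
step 2: grad = 1.024-6 = -4.976; w = 1.024 - 0.2·(-4.976) = 2.0192
step 3: grad = 2.0192-6 = -3.9808; w = 2.0192 - 0.2·(-3.9808) = 2.81536

2.81536


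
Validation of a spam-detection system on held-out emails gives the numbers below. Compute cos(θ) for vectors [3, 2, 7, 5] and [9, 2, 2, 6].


A·B = 3·9 + 2·2 + 7·2 + 5·6 = 75
‖A‖ = √87 = 9.3274, ‖B‖ = √125 = 11.1803
cos = 75/(√87·√125) = 75/√10875 = 0.7192

0.7192


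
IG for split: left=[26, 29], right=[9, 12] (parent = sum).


Parent = [35, 41], H_parent = 0.9955
H_left = 0.9979 (n=55), H_right = 0.9852 (n=21)
H_children = (55/76)·0.9979 + (21/76)·0.9852 = 0.9944
IG = 0.9955 - 0.9944 = 0.0011

0.0011


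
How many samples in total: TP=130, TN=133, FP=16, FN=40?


Total = TP + TN + FP + FN
= 130 + 133 + 16 + 40
= 319
(Predicted positive: 146, predicted negative: 173)

319


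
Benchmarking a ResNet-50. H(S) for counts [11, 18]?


Probabilities: [11/29, 18/29] ≈ [0.3793, 0.6207]
H = -((11/29)·log₂(11/29) + (18/29)·log₂(18/29))
  = 0.9576 bits

0.9576 bits


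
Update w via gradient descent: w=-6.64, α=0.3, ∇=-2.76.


w_new = w - α·∇
= -6.64 - 0.3·-2.76
= -6.64 + 0.828
= -5.812

-5.812


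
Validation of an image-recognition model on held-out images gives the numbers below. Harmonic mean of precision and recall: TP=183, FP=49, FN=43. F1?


Precision = 183/232 = 0.7888
Recall = 183/226 = 0.8097
F1 = 2·P·R/(P+R) = 2·TP/(2·TP+FP+FN) = 366/(366+49+43) = 366/458 = 0.7991

0.7991


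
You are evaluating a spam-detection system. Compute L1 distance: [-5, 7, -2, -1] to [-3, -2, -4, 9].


d = |-5+ 3| + |7+ 2| + |-2+ 4| + |-1-9|
  = 2 + 9 + 2 + 10
  = 23

23


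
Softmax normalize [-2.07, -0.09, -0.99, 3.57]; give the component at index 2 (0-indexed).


Exponentials: e^-2.07=0.1262, e^-0.09=0.9139, e^-0.99=0.3716, e^3.57=35.5166
Sum = 36.9283
Softmax = [0.0034, 0.0247, 0.0101, 0.9618]
p[2] = 0.3716/36.9283 = 0.0101

0.0101


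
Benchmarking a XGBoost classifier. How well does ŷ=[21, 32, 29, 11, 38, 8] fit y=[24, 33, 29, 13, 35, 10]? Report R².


ȳ = 24
SS_res = Σ(y-ŷ)² = 27
SS_tot = Σ(y-ȳ)² = 544
R² = 1 - SS_res/SS_tot = 1 - 0.0496 = 0.9504

0.9504


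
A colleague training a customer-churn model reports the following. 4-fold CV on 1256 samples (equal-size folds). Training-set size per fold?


Fold size = 1256/4 = 314
Training per fold = 1256 - 314 = 942

942


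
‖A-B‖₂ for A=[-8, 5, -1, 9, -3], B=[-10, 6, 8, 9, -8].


d = √((-8+ 10)² + (5-6)² + (-1-8)² + (9-9)² + (-3+ 8)²)
  = √(4 + 1 + 81 + 0 + 25)
  = √111 = 10.5357

10.5357


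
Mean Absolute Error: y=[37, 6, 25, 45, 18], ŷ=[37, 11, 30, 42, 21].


Absolute errors: |37-37|=0, |6-11|=5, |25-30|=5, |45-42|=3, |18-21|=3
Sum = 16
MAE = 16/5 = 16/5

16/5


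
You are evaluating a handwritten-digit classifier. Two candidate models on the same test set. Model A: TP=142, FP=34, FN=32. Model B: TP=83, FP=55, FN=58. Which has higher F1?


Model A: P=142/176=0.8068, R=142/174=0.8161, F1=2PR/(P+R)=2TP/(2TP+FP+FN)=284/350=0.8114
Model B: P=83/138=0.6014, R=83/141=0.5887, F1=2PR/(P+R)=2TP/(2TP+FP+FN)=166/279=0.595
0.8114 > 0.595 → Model A

Model A


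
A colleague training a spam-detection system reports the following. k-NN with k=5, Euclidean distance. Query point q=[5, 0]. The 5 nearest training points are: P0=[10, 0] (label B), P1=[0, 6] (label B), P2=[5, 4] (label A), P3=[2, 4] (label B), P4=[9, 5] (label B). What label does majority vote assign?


d(q,P0) = 5.0  (label B)
d(q,P1) = 7.8102  (label B)
d(q,P2) = 4.0  (label A)
d(q,P3) = 5.0  (label B)
d(q,P4) = 6.4031  (label B)
Votes: A=1, B=4
Majority → B

B


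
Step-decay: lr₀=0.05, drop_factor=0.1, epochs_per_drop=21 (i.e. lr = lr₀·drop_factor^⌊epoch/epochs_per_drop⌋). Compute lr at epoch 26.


n_drops = ⌊26/21⌋ = 1
lr = 0.05·0.1^1 = 0.05·0.1 = 0.005

0.005


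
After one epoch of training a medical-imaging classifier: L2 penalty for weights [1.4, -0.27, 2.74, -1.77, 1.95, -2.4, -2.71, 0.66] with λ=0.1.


‖w‖₂² = (1.4)² + (-0.27)² + (2.74)² + (-1.77)² + (1.95)² + (-2.4)² + (-2.71)² + (0.66)²
     = 1.96 + 0.0729 + 7.5076 + 3.1329 + 3.8025 + 5.76 + 7.3441 + 0.4356
     = 30.0156
λ·‖w‖₂² = 0.1·30.0156 = 3.00156

3.00156


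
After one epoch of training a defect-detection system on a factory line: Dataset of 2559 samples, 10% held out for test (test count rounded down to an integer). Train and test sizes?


Test = ⌊2559·10/100⌋ = 255
Train = 2559 - 255 = 2304

Train: 2304, Test: 255


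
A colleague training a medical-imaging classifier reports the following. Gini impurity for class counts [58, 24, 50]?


Probabilities: [58/132, 24/132, 50/132] ≈ [0.4394, 0.1818, 0.3788]
Σpᵢ² = (3364 + 576 + 2500)/132² = 6440/17424
Gini = 1 - Σpᵢ² = 1 - 6440/17424 = 0.6304

0.6304


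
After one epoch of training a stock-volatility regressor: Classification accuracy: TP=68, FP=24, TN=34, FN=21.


Accuracy = (TP+TN)/(TP+TN+FP+FN)
= (68+34)/(147)
= 102/147 = 69.39%

69.39%


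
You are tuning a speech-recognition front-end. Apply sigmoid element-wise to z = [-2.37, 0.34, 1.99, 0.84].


σ(-2.37) = 1/(1+e^2.37) = 0.0855
σ(0.34) = 1/(1+e^-0.34) = 0.5842
σ(1.99) = 1/(1+e^-1.99) = 0.8797
σ(0.84) = 1/(1+e^-0.84) = 0.6985
result = [0.0855, 0.5842, 0.8797, 0.6985]

[0.0855, 0.5842, 0.8797, 0.6985]


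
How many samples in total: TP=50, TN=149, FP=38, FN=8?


Total = TP + TN + FP + FN
= 50 + 149 + 38 + 8
= 245
(Predicted positive: 88, predicted negative: 157)

245


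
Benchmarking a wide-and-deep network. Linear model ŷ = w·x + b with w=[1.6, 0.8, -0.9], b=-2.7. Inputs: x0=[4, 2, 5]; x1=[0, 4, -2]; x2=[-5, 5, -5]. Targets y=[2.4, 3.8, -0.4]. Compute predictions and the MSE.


ŷ0 = (1.6)·(4) + (0.8)·(2) + (-0.9)·(5) - 2.7 = 0.8
ŷ1 = (1.6)·(0) + (0.8)·(4) + (-0.9)·(-2) - 2.7 = 2.3
ŷ2 = (1.6)·(-5) + (0.8)·(5) + (-0.9)·(-5) - 2.7 = -2.2
errors² = [2.56, 2.25, 3.24]
MSE = 8.0500/3 = 2.6833

2.6833


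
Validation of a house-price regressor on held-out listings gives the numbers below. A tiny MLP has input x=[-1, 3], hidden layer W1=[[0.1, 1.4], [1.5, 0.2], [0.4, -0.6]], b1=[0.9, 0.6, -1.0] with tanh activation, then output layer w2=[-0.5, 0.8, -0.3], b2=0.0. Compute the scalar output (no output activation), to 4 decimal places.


z1[0] = (0.1)·(-1) + (1.4)·(3) + 0.9 = 5.0
z1[1] = (1.5)·(-1) + (0.2)·(3) + 0.6 = -0.3
z1[2] = (0.4)·(-1) + (-0.6)·(3) - 1.0 = -3.2
h = tanh(z1) = [0.9999, -0.2913, -0.9967]
output = (-0.5)·(0.9999) + (0.8)·(-0.2913) + (-0.3)·(-0.9967) + 0.0 = -0.434

-0.434
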